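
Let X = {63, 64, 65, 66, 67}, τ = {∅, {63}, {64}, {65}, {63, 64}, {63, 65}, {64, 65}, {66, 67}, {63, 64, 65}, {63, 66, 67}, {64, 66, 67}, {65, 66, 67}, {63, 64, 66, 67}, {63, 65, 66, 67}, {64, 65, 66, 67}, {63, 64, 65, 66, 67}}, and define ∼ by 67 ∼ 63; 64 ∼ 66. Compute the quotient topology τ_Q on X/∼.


X/∼ = {[63=67], [64=66], [65]}; |τ_Q| = 4.

Equivalence classes: [63=67], [64=66], [65].
Quotient map π: X → X/∼ sends 63 ↦ [63=67], 64 ↦ [64=66], 65 ↦ [65], 66 ↦ [64=66], 67 ↦ [63=67].
For each subset V ⊆ X/∼, compute π^{-1}(V) ⊆ X and check whether π^{-1}(V) ∈ τ. V is open in τ_Q iff π^{-1}(V) ∈ τ.
  V = {}: π^{-1}(V) = ∅ ∈ τ ✓.
  V = {[63=67]}: π^{-1}(V) = {63, 67} ∉ τ ✗.
  V = {[64=66]}: π^{-1}(V) = {64, 66} ∉ τ ✗.
  V = {[63=67], [64=66]}: π^{-1}(V) = {63, 64, 66, 67} ∈ τ ✓.
  V = {[65]}: π^{-1}(V) = {65} ∈ τ ✓.
  V = {[63=67], [65]}: π^{-1}(V) = {63, 65, 67} ∉ τ ✗.
  V = {[64=66], [65]}: π^{-1}(V) = {64, 65, 66} ∉ τ ✗.
  V = {[63=67], [64=66], [65]}: π^{-1}(V) = {63, 64, 65, 66, 67} ∈ τ ✓.
Open sets in the quotient: τ_Q = {{}, {[63=67], [64=66]}, {[65]}, {[63=67], [64=66], [65]}} (4 elements).


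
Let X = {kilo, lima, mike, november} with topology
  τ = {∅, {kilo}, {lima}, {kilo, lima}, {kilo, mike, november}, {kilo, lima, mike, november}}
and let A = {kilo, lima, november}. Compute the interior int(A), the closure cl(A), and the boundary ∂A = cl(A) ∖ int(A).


int(A) = {kilo, lima}, cl(A) = {kilo, lima, mike, november}, ∂A = {mike, november}.

Closed sets in (X, τ) are complements of opens:
  closed(X, τ) = {∅, {lima}, {mike, november}, {kilo, mike, november}, {lima, mike, november}, {kilo, lima, mike, november}}.
int(A) = ⋃ {U ∈ τ : U ⊆ A}. Opens contained in A: ∅, {kilo}, {lima}, {kilo, lima}.
Taking the union of these: int(A) = {kilo, lima}.
cl(A) = ⋂ {C closed : A ⊆ C}. Closed sets containing A: {kilo, lima, mike, november}.
Intersecting these: cl(A) = {kilo, lima, mike, november}.
∂A = cl(A) ∖ int(A) = {kilo, lima, mike, november} ∖ {kilo, lima} = {mike, november}.


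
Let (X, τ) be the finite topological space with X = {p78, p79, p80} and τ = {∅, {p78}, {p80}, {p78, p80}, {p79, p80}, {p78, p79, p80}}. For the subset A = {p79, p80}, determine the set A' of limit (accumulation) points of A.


A' = {p79}

For each x ∈ X, list the open sets U ∈ τ with x ∈ U, then check whether U ∩ (A ∖ {x}) ≠ ∅ for every such U.
  x = p78: open {p78} ∋ x has {p78} ∩ (A ∖ {p78}) = ∅, so x is NOT a limit point.
  x = p79: opens ∋ x are {p79, p80}, {p78, p79, p80}; each meets A ∖ {p79}, so x IS a limit point.
  x = p80: open {p80} ∋ x has {p80} ∩ (A ∖ {p80}) = ∅, so x is NOT a limit point.
Collecting: A' = {p79}.


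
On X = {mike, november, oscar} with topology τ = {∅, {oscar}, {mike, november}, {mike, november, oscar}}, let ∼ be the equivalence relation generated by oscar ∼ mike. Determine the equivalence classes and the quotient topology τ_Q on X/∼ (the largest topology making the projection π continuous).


X/∼ = {[mike=oscar], [november]}; |τ_Q| = 2.

Equivalence classes: [mike=oscar], [november].
Quotient map π: X → X/∼ sends mike ↦ [mike=oscar], november ↦ [november], oscar ↦ [mike=oscar].
For each subset V ⊆ X/∼, compute π^{-1}(V) ⊆ X and check whether π^{-1}(V) ∈ τ. V is open in τ_Q iff π^{-1}(V) ∈ τ.
  V = {}: π^{-1}(V) = ∅ ∈ τ ✓.
  V = {[mike=oscar]}: π^{-1}(V) = {mike, oscar} ∉ τ ✗.
  V = {[november]}: π^{-1}(V) = {november} ∉ τ ✗.
  V = {[mike=oscar], [november]}: π^{-1}(V) = {mike, november, oscar} ∈ τ ✓.
Open sets in the quotient: τ_Q = {{}, {[mike=oscar], [november]}} (2 elements).


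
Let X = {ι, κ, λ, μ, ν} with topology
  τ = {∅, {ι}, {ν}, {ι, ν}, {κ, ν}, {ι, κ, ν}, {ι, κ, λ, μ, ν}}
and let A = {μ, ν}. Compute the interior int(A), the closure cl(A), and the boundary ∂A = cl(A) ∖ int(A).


int(A) = {ν}, cl(A) = {κ, λ, μ, ν}, ∂A = {κ, λ, μ}.

Closed sets in (X, τ) are complements of opens:
  closed(X, τ) = {∅, {λ, μ}, {ι, λ, μ}, {κ, λ, μ}, {ι, κ, λ, μ}, {κ, λ, μ, ν}, {ι, κ, λ, μ, ν}}.
int(A) = ⋃ {U ∈ τ : U ⊆ A}. Opens contained in A: ∅, {ν}.
Taking the union of these: int(A) = {ν}.
cl(A) = ⋂ {C closed : A ⊆ C}. Closed sets containing A: {κ, λ, μ, ν}, {ι, κ, λ, μ, ν}.
Intersecting these: cl(A) = {κ, λ, μ, ν}.
∂A = cl(A) ∖ int(A) = {κ, λ, μ, ν} ∖ {ν} = {κ, λ, μ}.


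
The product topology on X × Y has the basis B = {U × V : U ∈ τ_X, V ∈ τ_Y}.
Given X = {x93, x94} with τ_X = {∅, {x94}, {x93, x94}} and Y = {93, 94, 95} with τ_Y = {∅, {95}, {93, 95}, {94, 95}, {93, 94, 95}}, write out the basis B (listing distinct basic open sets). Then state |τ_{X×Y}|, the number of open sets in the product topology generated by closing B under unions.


Basis B = {∅ × ∅, {x94} × {95}, {x93, x94} × {95}, {x94} × {93, 95}, {x94} × {94, 95}, {x94} × {93, 94, 95}, {x93, x94} × {93, 95}, {x93, x94} × {94, 95}, {x93, x94} × {93, 94, 95}}; |τ_{X×Y}| = 14.

Enumerate products U × V with U ∈ τ_X, V ∈ τ_Y (deduplicated):
  ∅ × ∅ = {} (∅)
  {x94} × {95} = {(x94,95)}
  {x93, x94} × {95} = {(x93,95), (x94,95)}
  {x94} × {93, 95} = {(x94,93), (x94,95)}
  {x94} × {94, 95} = {(x94,94), (x94,95)}
  {x94} × {93, 94, 95} = {(x94,93), (x94,94), (x94,95)}
  {x93, x94} × {93, 95} = {(x93,93), (x93,95), (x94,93), (x94,95)}
  {x93, x94} × {94, 95} = {(x93,94), (x93,95), (x94,94), (x94,95)}
  {x93, x94} × {93, 94, 95} = {(x93,93), (x93,94), (x93,95), (x94,93), (x94,94), (x94,95)}
These 9 distinct sets form the basis B.
Close under arbitrary unions to get τ_{X×Y}; counting gives |τ_{X×Y}| = 14.


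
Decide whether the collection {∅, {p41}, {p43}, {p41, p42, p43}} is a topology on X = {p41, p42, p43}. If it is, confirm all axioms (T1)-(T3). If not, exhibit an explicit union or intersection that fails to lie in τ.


τ is NOT a topology on X.

Axiom (T1): ∅ ∈ τ? Yes; X ∈ τ? Yes.
Axiom (T2/T3): check pairwise unions and intersections of members of τ.
Counterexample for (T2): {p41} ∪ {p43} = {p41, p43} ∉ τ. Therefore τ is NOT a topology.


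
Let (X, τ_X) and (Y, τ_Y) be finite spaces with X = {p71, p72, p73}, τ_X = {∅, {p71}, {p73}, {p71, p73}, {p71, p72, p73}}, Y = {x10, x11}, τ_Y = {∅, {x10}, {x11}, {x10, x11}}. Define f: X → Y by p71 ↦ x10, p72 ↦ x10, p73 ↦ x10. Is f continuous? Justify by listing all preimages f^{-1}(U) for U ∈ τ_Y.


f IS continuous.

Compute f^{-1}(U) for each U ∈ τ_Y:
  U = ∅: f^{-1}(U) = ∅ ∈ τ_X ✓.
  U = {x10}: f^{-1}(U) = {p71, p72, p73} ∈ τ_X ✓.
  U = {x11}: f^{-1}(U) = ∅ ∈ τ_X ✓.
  U = {x10, x11}: f^{-1}(U) = {p71, p72, p73} ∈ τ_X ✓.
Every preimage lies in τ_X, so f IS continuous.


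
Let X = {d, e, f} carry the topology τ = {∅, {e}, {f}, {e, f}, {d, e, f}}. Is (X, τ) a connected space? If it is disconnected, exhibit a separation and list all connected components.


(X, τ) is connected.

Find clopen sets (U ∈ τ with X ∖ U ∈ τ):
  U = ∅, X ∖ U = {d, e, f} — both open, so U is clopen.
  U = {d, e, f}, X ∖ U = ∅ — both open, so U is clopen.
Only trivial clopens (∅ and X) exist, so (X, τ) is connected.
Compute connected components by grouping points that agree on all clopens:
  component: {d, e, f}


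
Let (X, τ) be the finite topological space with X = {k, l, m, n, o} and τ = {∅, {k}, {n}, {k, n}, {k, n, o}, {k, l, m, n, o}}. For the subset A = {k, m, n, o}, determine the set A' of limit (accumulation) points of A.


A' = {l, m, o}

For each x ∈ X, list the open sets U ∈ τ with x ∈ U, then check whether U ∩ (A ∖ {x}) ≠ ∅ for every such U.
  x = k: open {k} ∋ x has {k} ∩ (A ∖ {k}) = ∅, so x is NOT a limit point.
  x = l: opens ∋ x are {k, l, m, n, o}; each meets A ∖ {l}, so x IS a limit point.
  x = m: opens ∋ x are {k, l, m, n, o}; each meets A ∖ {m}, so x IS a limit point.
  x = n: open {n} ∋ x has {n} ∩ (A ∖ {n}) = ∅, so x is NOT a limit point.
  x = o: opens ∋ x are {k, n, o}, {k, l, m, n, o}; each meets A ∖ {o}, so x IS a limit point.
Collecting: A' = {l, m, o}.


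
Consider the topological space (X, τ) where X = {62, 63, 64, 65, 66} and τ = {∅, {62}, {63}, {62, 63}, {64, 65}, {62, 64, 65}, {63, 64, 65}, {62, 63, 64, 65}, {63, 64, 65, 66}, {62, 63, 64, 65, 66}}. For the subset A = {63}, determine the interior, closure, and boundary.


int(A) = {63}, cl(A) = {63, 66}, ∂A = {66}.

Closed sets in (X, τ) are complements of opens:
  closed(X, τ) = {∅, {62}, {66}, {62, 66}, {63, 66}, {62, 63, 66}, {64, 65, 66}, {62, 64, 65, 66}, {63, 64, 65, 66}, {62, 63, 64, 65, 66}}.
int(A) = ⋃ {U ∈ τ : U ⊆ A}. Opens contained in A: ∅, {63}.
Taking the union of these: int(A) = {63}.
cl(A) = ⋂ {C closed : A ⊆ C}. Closed sets containing A: {63, 66}, {62, 63, 66}, {63, 64, 65, 66}, {62, 63, 64, 65, 66}.
Intersecting these: cl(A) = {63, 66}.
∂A = cl(A) ∖ int(A) = {63, 66} ∖ {63} = {66}.


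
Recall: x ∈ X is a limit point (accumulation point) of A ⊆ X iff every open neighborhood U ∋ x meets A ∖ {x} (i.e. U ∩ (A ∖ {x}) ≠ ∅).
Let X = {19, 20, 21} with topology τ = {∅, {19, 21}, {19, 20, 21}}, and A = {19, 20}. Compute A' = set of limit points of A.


A' = {20, 21}

For each x ∈ X, list the open sets U ∈ τ with x ∈ U, then check whether U ∩ (A ∖ {x}) ≠ ∅ for every such U.
  x = 19: open {19, 21} ∋ x has {19, 21} ∩ (A ∖ {19}) = ∅, so x is NOT a limit point.
  x = 20: opens ∋ x are {19, 20, 21}; each meets A ∖ {20}, so x IS a limit point.
  x = 21: opens ∋ x are {19, 21}, {19, 20, 21}; each meets A ∖ {21}, so x IS a limit point.
Collecting: A' = {20, 21}.


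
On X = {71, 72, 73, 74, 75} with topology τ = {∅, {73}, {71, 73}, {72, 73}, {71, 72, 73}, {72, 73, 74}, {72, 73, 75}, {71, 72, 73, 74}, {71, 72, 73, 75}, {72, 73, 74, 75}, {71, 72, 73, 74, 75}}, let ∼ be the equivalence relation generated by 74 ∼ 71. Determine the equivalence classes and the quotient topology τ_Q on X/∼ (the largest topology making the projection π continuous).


X/∼ = {[71=74], [72], [73], [75]}; |τ_Q| = 6.

Equivalence classes: [71=74], [72], [73], [75].
Quotient map π: X → X/∼ sends 71 ↦ [71=74], 72 ↦ [72], 73 ↦ [73], 74 ↦ [71=74], 75 ↦ [75].
For each subset V ⊆ X/∼, compute π^{-1}(V) ⊆ X and check whether π^{-1}(V) ∈ τ. V is open in τ_Q iff π^{-1}(V) ∈ τ.
  V = {}: π^{-1}(V) = ∅ ∈ τ ✓.
  V = {[71=74]}: π^{-1}(V) = {71, 74} ∉ τ ✗.
  V = {[72]}: π^{-1}(V) = {72} ∉ τ ✗.
  V = {[71=74], [72]}: π^{-1}(V) = {71, 72, 74} ∉ τ ✗.
  V = {[73]}: π^{-1}(V) = {73} ∈ τ ✓.
  V = {[71=74], [73]}: π^{-1}(V) = {71, 73, 74} ∉ τ ✗.
  V = {[72], [73]}: π^{-1}(V) = {72, 73} ∈ τ ✓.
  V = {[71=74], [72], [73]}: π^{-1}(V) = {71, 72, 73, 74} ∈ τ ✓.
  V = {[75]}: π^{-1}(V) = {75} ∉ τ ✗.
  V = {[71=74], [75]}: π^{-1}(V) = {71, 74, 75} ∉ τ ✗.
  V = {[72], [75]}: π^{-1}(V) = {72, 75} ∉ τ ✗.
  V = {[71=74], [72], [75]}: π^{-1}(V) = {71, 72, 74, 75} ∉ τ ✗.
  V = {[73], [75]}: π^{-1}(V) = {73, 75} ∉ τ ✗.
  V = {[71=74], [73], [75]}: π^{-1}(V) = {71, 73, 74, 75} ∉ τ ✗.
  V = {[72], [73], [75]}: π^{-1}(V) = {72, 73, 75} ∈ τ ✓.
  V = {[71=74], [72], [73], [75]}: π^{-1}(V) = {71, 72, 73, 74, 75} ∈ τ ✓.
Open sets in the quotient: τ_Q = {{}, {[73]}, {[72], [73]}, {[71=74], [72], [73]}, {[72], [73], [75]}, {[71=74], [72], [73], [75]}} (6 elements).


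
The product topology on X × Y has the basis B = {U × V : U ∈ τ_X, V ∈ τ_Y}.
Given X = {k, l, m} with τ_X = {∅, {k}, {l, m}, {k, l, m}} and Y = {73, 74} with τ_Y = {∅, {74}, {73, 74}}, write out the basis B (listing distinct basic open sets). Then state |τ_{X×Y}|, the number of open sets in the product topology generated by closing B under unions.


Basis B = {∅ × ∅, {k} × {74}, {k} × {73, 74}, {l, m} × {74}, {k, l, m} × {74}, {l, m} × {73, 74}, {k, l, m} × {73, 74}}; |τ_{X×Y}| = 9.

Enumerate products U × V with U ∈ τ_X, V ∈ τ_Y (deduplicated):
  ∅ × ∅ = {} (∅)
  {k} × {74} = {(k,74)}
  {k} × {73, 74} = {(k,73), (k,74)}
  {l, m} × {74} = {(l,74), (m,74)}
  {k, l, m} × {74} = {(k,74), (l,74), (m,74)}
  {l, m} × {73, 74} = {(l,73), (l,74), (m,73), (m,74)}
  {k, l, m} × {73, 74} = {(k,73), (k,74), (l,73), (l,74), (m,73), (m,74)}
These 7 distinct sets form the basis B.
Close under arbitrary unions to get τ_{X×Y}; counting gives |τ_{X×Y}| = 9.


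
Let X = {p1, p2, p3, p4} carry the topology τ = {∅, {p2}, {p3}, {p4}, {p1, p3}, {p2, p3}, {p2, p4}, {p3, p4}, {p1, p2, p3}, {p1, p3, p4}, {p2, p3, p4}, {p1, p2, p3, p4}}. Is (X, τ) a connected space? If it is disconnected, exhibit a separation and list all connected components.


(X, τ) is disconnected; components = [{p2}, {p4}, {p1, p3}].

Find clopen sets (U ∈ τ with X ∖ U ∈ τ):
  U = ∅, X ∖ U = {p1, p2, p3, p4} — both open, so U is clopen.
  U = {p2}, X ∖ U = {p1, p3, p4} — both open, so U is clopen.
  U = {p4}, X ∖ U = {p1, p2, p3} — both open, so U is clopen.
  U = {p1, p3}, X ∖ U = {p2, p4} — both open, so U is clopen.
  U = {p2, p4}, X ∖ U = {p1, p3} — both open, so U is clopen.
  U = {p1, p2, p3}, X ∖ U = {p4} — both open, so U is clopen.
  U = {p1, p3, p4}, X ∖ U = {p2} — both open, so U is clopen.
  U = {p1, p2, p3, p4}, X ∖ U = ∅ — both open, so U is clopen.
Nontrivial clopen(s) exist: e.g. {p2}. So (X, τ) is disconnected.
Compute connected components by grouping points that agree on all clopens:
  component: {p2}
  component: {p4}
  component: {p1, p3}


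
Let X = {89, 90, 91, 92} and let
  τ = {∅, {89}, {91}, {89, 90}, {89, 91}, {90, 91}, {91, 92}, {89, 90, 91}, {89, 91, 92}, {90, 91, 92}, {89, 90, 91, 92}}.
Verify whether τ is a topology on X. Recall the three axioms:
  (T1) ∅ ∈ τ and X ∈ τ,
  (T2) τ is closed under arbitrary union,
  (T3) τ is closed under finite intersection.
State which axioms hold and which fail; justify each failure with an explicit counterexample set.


τ is NOT a topology on X.

Axiom (T1): ∅ ∈ τ? Yes; X ∈ τ? Yes.
Axiom (T2/T3): check pairwise unions and intersections of members of τ.
Counterexample for (T3): {89, 90} ∩ {90, 91} = {90} ∉ τ. Therefore τ is NOT a topology.


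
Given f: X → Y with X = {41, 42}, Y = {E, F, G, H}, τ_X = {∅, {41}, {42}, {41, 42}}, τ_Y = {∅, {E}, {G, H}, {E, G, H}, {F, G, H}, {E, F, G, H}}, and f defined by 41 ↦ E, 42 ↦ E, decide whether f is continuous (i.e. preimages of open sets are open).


f IS continuous.

Compute f^{-1}(U) for each U ∈ τ_Y:
  U = ∅: f^{-1}(U) = ∅ ∈ τ_X ✓.
  U = {E}: f^{-1}(U) = {41, 42} ∈ τ_X ✓.
  U = {G, H}: f^{-1}(U) = ∅ ∈ τ_X ✓.
  U = {E, G, H}: f^{-1}(U) = {41, 42} ∈ τ_X ✓.
  U = {F, G, H}: f^{-1}(U) = ∅ ∈ τ_X ✓.
  U = {E, F, G, H}: f^{-1}(U) = {41, 42} ∈ τ_X ✓.
Every preimage lies in τ_X, so f IS continuous.


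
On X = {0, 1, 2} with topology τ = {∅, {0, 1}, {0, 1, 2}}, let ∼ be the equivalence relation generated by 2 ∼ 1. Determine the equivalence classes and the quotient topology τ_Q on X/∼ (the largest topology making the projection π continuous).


X/∼ = {[0], [1=2]}; |τ_Q| = 2.

Equivalence classes: [0], [1=2].
Quotient map π: X → X/∼ sends 0 ↦ [0], 1 ↦ [1=2], 2 ↦ [1=2].
For each subset V ⊆ X/∼, compute π^{-1}(V) ⊆ X and check whether π^{-1}(V) ∈ τ. V is open in τ_Q iff π^{-1}(V) ∈ τ.
  V = {}: π^{-1}(V) = ∅ ∈ τ ✓.
  V = {[0]}: π^{-1}(V) = {0} ∉ τ ✗.
  V = {[1=2]}: π^{-1}(V) = {1, 2} ∉ τ ✗.
  V = {[0], [1=2]}: π^{-1}(V) = {0, 1, 2} ∈ τ ✓.
Open sets in the quotient: τ_Q = {{}, {[0], [1=2]}} (2 elements).


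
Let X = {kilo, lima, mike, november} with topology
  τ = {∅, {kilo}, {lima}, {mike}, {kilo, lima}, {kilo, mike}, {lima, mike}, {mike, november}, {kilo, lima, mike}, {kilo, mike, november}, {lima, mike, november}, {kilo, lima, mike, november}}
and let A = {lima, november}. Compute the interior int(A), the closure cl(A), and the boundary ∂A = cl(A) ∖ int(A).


int(A) = {lima}, cl(A) = {lima, november}, ∂A = {november}.

Closed sets in (X, τ) are complements of opens:
  closed(X, τ) = {∅, {kilo}, {lima}, {november}, {kilo, lima}, {kilo, november}, {lima, november}, {mike, november}, {kilo, lima, november}, {kilo, mike, november}, {lima, mike, november}, {kilo, lima, mike, november}}.
int(A) = ⋃ {U ∈ τ : U ⊆ A}. Opens contained in A: ∅, {lima}.
Taking the union of these: int(A) = {lima}.
cl(A) = ⋂ {C closed : A ⊆ C}. Closed sets containing A: {lima, november}, {kilo, lima, november}, {lima, mike, november}, {kilo, lima, mike, november}.
Intersecting these: cl(A) = {lima, november}.
∂A = cl(A) ∖ int(A) = {lima, november} ∖ {lima} = {november}.


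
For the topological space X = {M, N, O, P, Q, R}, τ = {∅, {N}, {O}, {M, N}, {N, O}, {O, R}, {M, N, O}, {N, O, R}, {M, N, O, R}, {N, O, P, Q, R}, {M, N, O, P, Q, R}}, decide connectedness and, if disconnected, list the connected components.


(X, τ) is connected.

Find clopen sets (U ∈ τ with X ∖ U ∈ τ):
  U = ∅, X ∖ U = {M, N, O, P, Q, R} — both open, so U is clopen.
  U = {M, N, O, P, Q, R}, X ∖ U = ∅ — both open, so U is clopen.
Only trivial clopens (∅ and X) exist, so (X, τ) is connected.
Compute connected components by grouping points that agree on all clopens:
  component: {M, N, O, P, Q, R}


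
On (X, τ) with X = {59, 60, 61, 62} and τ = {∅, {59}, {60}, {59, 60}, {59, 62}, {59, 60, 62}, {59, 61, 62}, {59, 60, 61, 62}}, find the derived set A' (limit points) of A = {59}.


A' = {61, 62}

For each x ∈ X, list the open sets U ∈ τ with x ∈ U, then check whether U ∩ (A ∖ {x}) ≠ ∅ for every such U.
  x = 59: open {59} ∋ x has {59} ∩ (A ∖ {59}) = ∅, so x is NOT a limit point.
  x = 60: open {60} ∋ x has {60} ∩ (A ∖ {60}) = ∅, so x is NOT a limit point.
  x = 61: opens ∋ x are {59, 61, 62}, {59, 60, 61, 62}; each meets A ∖ {61}, so x IS a limit point.
  x = 62: opens ∋ x are {59, 62}, {59, 60, 62}, {59, 61, 62}, {59, 60, 61, 62}; each meets A ∖ {62}, so x IS a limit point.
Collecting: A' = {61, 62}.


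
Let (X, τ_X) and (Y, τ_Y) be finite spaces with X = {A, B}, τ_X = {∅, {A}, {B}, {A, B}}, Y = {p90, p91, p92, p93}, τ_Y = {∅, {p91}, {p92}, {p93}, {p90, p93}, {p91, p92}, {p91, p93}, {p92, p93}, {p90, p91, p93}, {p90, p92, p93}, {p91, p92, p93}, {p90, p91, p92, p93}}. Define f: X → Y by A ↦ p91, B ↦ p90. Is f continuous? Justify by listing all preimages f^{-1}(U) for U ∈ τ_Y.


f IS continuous.

Compute f^{-1}(U) for each U ∈ τ_Y:
  U = ∅: f^{-1}(U) = ∅ ∈ τ_X ✓.
  U = {p91}: f^{-1}(U) = {A} ∈ τ_X ✓.
  U = {p92}: f^{-1}(U) = ∅ ∈ τ_X ✓.
  U = {p93}: f^{-1}(U) = ∅ ∈ τ_X ✓.
  U = {p90, p93}: f^{-1}(U) = {B} ∈ τ_X ✓.
  U = {p91, p92}: f^{-1}(U) = {A} ∈ τ_X ✓.
  U = {p91, p93}: f^{-1}(U) = {A} ∈ τ_X ✓.
  U = {p92, p93}: f^{-1}(U) = ∅ ∈ τ_X ✓.
  U = {p90, p91, p93}: f^{-1}(U) = {A, B} ∈ τ_X ✓.
  U = {p90, p92, p93}: f^{-1}(U) = {B} ∈ τ_X ✓.
  U = {p91, p92, p93}: f^{-1}(U) = {A} ∈ τ_X ✓.
  U = {p90, p91, p92, p93}: f^{-1}(U) = {A, B} ∈ τ_X ✓.
Every preimage lies in τ_X, so f IS continuous.


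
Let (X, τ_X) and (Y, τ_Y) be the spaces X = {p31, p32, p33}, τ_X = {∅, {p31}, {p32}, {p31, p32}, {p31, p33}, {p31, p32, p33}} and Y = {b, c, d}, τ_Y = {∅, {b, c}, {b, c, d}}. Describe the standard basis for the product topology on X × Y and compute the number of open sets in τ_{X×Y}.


Basis B = {∅ × ∅, {p31} × {b, c}, {p32} × {b, c}, {p31} × {b, c, d}, {p32} × {b, c, d}, {p31, p32} × {b, c}, {p31, p33} × {b, c}, {p31, p32} × {b, c, d}, {p31, p33} × {b, c, d}, {p31, p32, p33} × {b, c}, {p31, p32, p33} × {b, c, d}}; |τ_{X×Y}| = 18.

Enumerate products U × V with U ∈ τ_X, V ∈ τ_Y (deduplicated):
  ∅ × ∅ = {} (∅)
  {p31} × {b, c} = {(p31,b), (p31,c)}
  {p32} × {b, c} = {(p32,b), (p32,c)}
  {p31} × {b, c, d} = {(p31,b), (p31,c), (p31,d)}
  {p32} × {b, c, d} = {(p32,b), (p32,c), (p32,d)}
  {p31, p32} × {b, c} = {(p31,b), (p31,c), (p32,b), (p32,c)}
  {p31, p33} × {b, c} = {(p31,b), (p31,c), (p33,b), (p33,c)}
  {p31, p32} × {b, c, d} = {(p31,b), (p31,c), (p31,d), (p32,b), (p32,c), (p32,d)}
  {p31, p33} × {b, c, d} = {(p31,b), (p31,c), (p31,d), (p33,b), (p33,c), (p33,d)}
  {p31, p32, p33} × {b, c} = {(p31,b), (p31,c), (p32,b), (p32,c), (p33,b), (p33,c)}
  {p31, p32, p33} × {b, c, d} = {(p31,b), (p31,c), (p31,d), (p32,b), (p32,c), (p32,d), (p33,b), (p33,c), (p33,d)}
These 11 distinct sets form the basis B.
Close under arbitrary unions to get τ_{X×Y}; counting gives |τ_{X×Y}| = 18.


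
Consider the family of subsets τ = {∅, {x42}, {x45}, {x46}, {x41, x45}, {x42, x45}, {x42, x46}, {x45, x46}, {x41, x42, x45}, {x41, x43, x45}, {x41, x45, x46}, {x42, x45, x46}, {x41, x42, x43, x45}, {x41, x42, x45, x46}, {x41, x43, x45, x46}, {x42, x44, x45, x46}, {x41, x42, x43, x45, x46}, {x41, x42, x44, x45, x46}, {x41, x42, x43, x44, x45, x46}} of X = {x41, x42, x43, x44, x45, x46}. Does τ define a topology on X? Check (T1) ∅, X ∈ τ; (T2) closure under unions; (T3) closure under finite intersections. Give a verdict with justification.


τ IS a topology on X.

Axiom (T1): ∅ ∈ τ? Yes; X ∈ τ? Yes.
Axiom (T2/T3): check pairwise unions and intersections of members of τ.
All pairwise intersections and unions checked — each lies in τ. Therefore τ satisfies (T1), (T2), (T3): it IS a topology on X.


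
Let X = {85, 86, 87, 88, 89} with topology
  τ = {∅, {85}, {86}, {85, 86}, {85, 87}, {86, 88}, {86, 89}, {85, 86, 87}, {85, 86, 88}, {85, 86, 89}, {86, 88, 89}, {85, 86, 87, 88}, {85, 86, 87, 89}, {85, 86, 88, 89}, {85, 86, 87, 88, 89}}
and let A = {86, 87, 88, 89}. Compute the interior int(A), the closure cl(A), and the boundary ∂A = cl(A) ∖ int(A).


int(A) = {86, 88, 89}, cl(A) = {86, 87, 88, 89}, ∂A = {87}.

Closed sets in (X, τ) are complements of opens:
  closed(X, τ) = {∅, {87}, {88}, {89}, {85, 87}, {87, 88}, {87, 89}, {88, 89}, {85, 87, 88}, {85, 87, 89}, {86, 88, 89}, {87, 88, 89}, {85, 87, 88, 89}, {86, 87, 88, 89}, {85, 86, 87, 88, 89}}.
int(A) = ⋃ {U ∈ τ : U ⊆ A}. Opens contained in A: ∅, {86}, {86, 88}, {86, 89}, {86, 88, 89}.
Taking the union of these: int(A) = {86, 88, 89}.
cl(A) = ⋂ {C closed : A ⊆ C}. Closed sets containing A: {86, 87, 88, 89}, {85, 86, 87, 88, 89}.
Intersecting these: cl(A) = {86, 87, 88, 89}.
∂A = cl(A) ∖ int(A) = {86, 87, 88, 89} ∖ {86, 88, 89} = {87}.


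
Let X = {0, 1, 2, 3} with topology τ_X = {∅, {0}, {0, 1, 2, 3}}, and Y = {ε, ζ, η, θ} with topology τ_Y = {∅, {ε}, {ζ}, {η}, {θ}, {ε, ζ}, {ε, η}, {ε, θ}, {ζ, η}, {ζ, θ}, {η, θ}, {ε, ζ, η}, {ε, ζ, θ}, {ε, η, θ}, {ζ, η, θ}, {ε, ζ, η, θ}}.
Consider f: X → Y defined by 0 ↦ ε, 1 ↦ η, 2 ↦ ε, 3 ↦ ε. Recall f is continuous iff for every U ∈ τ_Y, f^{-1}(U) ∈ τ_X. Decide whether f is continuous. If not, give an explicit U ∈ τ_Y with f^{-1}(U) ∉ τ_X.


f is NOT continuous.

Compute f^{-1}(U) for each U ∈ τ_Y:
  U = ∅: f^{-1}(U) = ∅ ∈ τ_X ✓.
  U = {ε}: f^{-1}(U) = {0, 2, 3} ∉ τ_X ✗.
  U = {ζ}: f^{-1}(U) = ∅ ∈ τ_X ✓.
  U = {η}: f^{-1}(U) = {1} ∉ τ_X ✗.
  U = {θ}: f^{-1}(U) = ∅ ∈ τ_X ✓.
  U = {ε, ζ}: f^{-1}(U) = {0, 2, 3} ∉ τ_X ✗.
  U = {ε, η}: f^{-1}(U) = {0, 1, 2, 3} ∈ τ_X ✓.
  U = {ε, θ}: f^{-1}(U) = {0, 2, 3} ∉ τ_X ✗.
  U = {ζ, η}: f^{-1}(U) = {1} ∉ τ_X ✗.
  U = {ζ, θ}: f^{-1}(U) = ∅ ∈ τ_X ✓.
  U = {η, θ}: f^{-1}(U) = {1} ∉ τ_X ✗.
  U = {ε, ζ, η}: f^{-1}(U) = {0, 1, 2, 3} ∈ τ_X ✓.
  U = {ε, ζ, θ}: f^{-1}(U) = {0, 2, 3} ∉ τ_X ✗.
  U = {ε, η, θ}: f^{-1}(U) = {0, 1, 2, 3} ∈ τ_X ✓.
  U = {ζ, η, θ}: f^{-1}(U) = {1} ∉ τ_X ✗.
  U = {ε, ζ, η, θ}: f^{-1}(U) = {0, 1, 2, 3} ∈ τ_X ✓.
Found U = {ε} with f^{-1}(U) = {0, 2, 3} not in τ_X. Therefore f is NOT continuous.


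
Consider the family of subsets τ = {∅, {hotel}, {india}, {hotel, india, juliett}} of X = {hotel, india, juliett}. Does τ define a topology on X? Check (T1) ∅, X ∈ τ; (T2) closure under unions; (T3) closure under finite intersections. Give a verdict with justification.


τ is NOT a topology on X.

Axiom (T1): ∅ ∈ τ? Yes; X ∈ τ? Yes.
Axiom (T2/T3): check pairwise unions and intersections of members of τ.
Counterexample for (T2): {hotel} ∪ {india} = {hotel, india} ∉ τ. Therefore τ is NOT a topology.


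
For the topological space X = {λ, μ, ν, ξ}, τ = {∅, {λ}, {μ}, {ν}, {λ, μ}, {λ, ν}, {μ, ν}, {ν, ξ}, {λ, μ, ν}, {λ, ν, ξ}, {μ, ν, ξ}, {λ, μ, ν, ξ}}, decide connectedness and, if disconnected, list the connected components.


(X, τ) is disconnected; components = [{λ}, {μ}, {ν, ξ}].

Find clopen sets (U ∈ τ with X ∖ U ∈ τ):
  U = ∅, X ∖ U = {λ, μ, ν, ξ} — both open, so U is clopen.
  U = {λ}, X ∖ U = {μ, ν, ξ} — both open, so U is clopen.
  U = {μ}, X ∖ U = {λ, ν, ξ} — both open, so U is clopen.
  U = {λ, μ}, X ∖ U = {ν, ξ} — both open, so U is clopen.
  U = {ν, ξ}, X ∖ U = {λ, μ} — both open, so U is clopen.
  U = {λ, ν, ξ}, X ∖ U = {μ} — both open, so U is clopen.
  U = {μ, ν, ξ}, X ∖ U = {λ} — both open, so U is clopen.
  U = {λ, μ, ν, ξ}, X ∖ U = ∅ — both open, so U is clopen.
Nontrivial clopen(s) exist: e.g. {λ, ν, ξ}. So (X, τ) is disconnected.
Compute connected components by grouping points that agree on all clopens:
  component: {λ}
  component: {μ}
  component: {ν, ξ}


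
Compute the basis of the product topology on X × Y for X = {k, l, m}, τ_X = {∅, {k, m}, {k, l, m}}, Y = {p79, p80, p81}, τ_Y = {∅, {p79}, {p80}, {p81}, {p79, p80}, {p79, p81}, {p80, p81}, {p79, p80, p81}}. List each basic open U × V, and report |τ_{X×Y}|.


Basis B = {∅ × ∅, {k, m} × {p79}, {k, m} × {p80}, {k, m} × {p81}, {k, l, m} × {p79}, {k, l, m} × {p80}, {k, l, m} × {p81}, {k, m} × {p79, p80}, {k, m} × {p79, p81}, {k, m} × {p80, p81}, {k, m} × {p79, p80, p81}, {k, l, m} × {p79, p80}, {k, l, m} × {p79, p81}, {k, l, m} × {p80, p81}, {k, l, m} × {p79, p80, p81}}; |τ_{X×Y}| = 27.

Enumerate products U × V with U ∈ τ_X, V ∈ τ_Y (deduplicated):
  ∅ × ∅ = {} (∅)
  {k, m} × {p79} = {(k,p79), (m,p79)}
  {k, m} × {p80} = {(k,p80), (m,p80)}
  {k, m} × {p81} = {(k,p81), (m,p81)}
  {k, l, m} × {p79} = {(k,p79), (l,p79), (m,p79)}
  {k, l, m} × {p80} = {(k,p80), (l,p80), (m,p80)}
  {k, l, m} × {p81} = {(k,p81), (l,p81), (m,p81)}
  {k, m} × {p79, p80} = {(k,p79), (k,p80), (m,p79), (m,p80)}
  {k, m} × {p79, p81} = {(k,p79), (k,p81), (m,p79), (m,p81)}
  {k, m} × {p80, p81} = {(k,p80), (k,p81), (m,p80), (m,p81)}
  {k, m} × {p79, p80, p81} = {(k,p79), (k,p80), (k,p81), (m,p79), (m,p80), (m,p81)}
  {k, l, m} × {p79, p80} = {(k,p79), (k,p80), (l,p79), (l,p80), (m,p79), (m,p80)}
  {k, l, m} × {p79, p81} = {(k,p79), (k,p81), (l,p79), (l,p81), (m,p79), (m,p81)}
  {k, l, m} × {p80, p81} = {(k,p80), (k,p81), (l,p80), (l,p81), (m,p80), (m,p81)}
  {k, l, m} × {p79, p80, p81} = {(k,p79), (k,p80), (k,p81), (l,p79), (l,p80), (l,p81), (m,p79), (m,p80), (m,p81)}
These 15 distinct sets form the basis B.
Close under arbitrary unions to get τ_{X×Y}; counting gives |τ_{X×Y}| = 27.


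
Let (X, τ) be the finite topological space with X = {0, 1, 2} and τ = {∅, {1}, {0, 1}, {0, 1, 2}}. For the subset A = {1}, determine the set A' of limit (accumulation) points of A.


A' = {0, 2}

For each x ∈ X, list the open sets U ∈ τ with x ∈ U, then check whether U ∩ (A ∖ {x}) ≠ ∅ for every such U.
  x = 0: opens ∋ x are {0, 1}, {0, 1, 2}; each meets A ∖ {0}, so x IS a limit point.
  x = 1: open {1} ∋ x has {1} ∩ (A ∖ {1}) = ∅, so x is NOT a limit point.
  x = 2: opens ∋ x are {0, 1, 2}; each meets A ∖ {2}, so x IS a limit point.
Collecting: A' = {0, 2}.


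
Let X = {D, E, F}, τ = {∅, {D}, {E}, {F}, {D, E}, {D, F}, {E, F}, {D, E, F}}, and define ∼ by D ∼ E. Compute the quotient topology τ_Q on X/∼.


X/∼ = {[D=E], [F]}; |τ_Q| = 4.

Equivalence classes: [D=E], [F].
Quotient map π: X → X/∼ sends D ↦ [D=E], E ↦ [D=E], F ↦ [F].
For each subset V ⊆ X/∼, compute π^{-1}(V) ⊆ X and check whether π^{-1}(V) ∈ τ. V is open in τ_Q iff π^{-1}(V) ∈ τ.
  V = {}: π^{-1}(V) = ∅ ∈ τ ✓.
  V = {[D=E]}: π^{-1}(V) = {D, E} ∈ τ ✓.
  V = {[F]}: π^{-1}(V) = {F} ∈ τ ✓.
  V = {[D=E], [F]}: π^{-1}(V) = {D, E, F} ∈ τ ✓.
Open sets in the quotient: τ_Q = {{}, {[D=E]}, {[F]}, {[D=E], [F]}} (4 elements).


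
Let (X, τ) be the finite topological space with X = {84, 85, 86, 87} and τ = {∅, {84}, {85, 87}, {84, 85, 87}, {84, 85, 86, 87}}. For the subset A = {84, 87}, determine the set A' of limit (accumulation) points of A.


A' = {85, 86}

For each x ∈ X, list the open sets U ∈ τ with x ∈ U, then check whether U ∩ (A ∖ {x}) ≠ ∅ for every such U.
  x = 84: open {84} ∋ x has {84} ∩ (A ∖ {84}) = ∅, so x is NOT a limit point.
  x = 85: opens ∋ x are {85, 87}, {84, 85, 87}, {84, 85, 86, 87}; each meets A ∖ {85}, so x IS a limit point.
  x = 86: opens ∋ x are {84, 85, 86, 87}; each meets A ∖ {86}, so x IS a limit point.
  x = 87: open {85, 87} ∋ x has {85, 87} ∩ (A ∖ {87}) = ∅, so x is NOT a limit point.
Collecting: A' = {85, 86}.


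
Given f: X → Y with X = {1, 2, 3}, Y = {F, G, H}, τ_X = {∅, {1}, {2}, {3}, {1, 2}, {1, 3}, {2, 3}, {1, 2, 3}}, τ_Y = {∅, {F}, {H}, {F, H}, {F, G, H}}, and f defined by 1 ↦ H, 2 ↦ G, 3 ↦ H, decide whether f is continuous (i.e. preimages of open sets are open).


f IS continuous.

Compute f^{-1}(U) for each U ∈ τ_Y:
  U = ∅: f^{-1}(U) = ∅ ∈ τ_X ✓.
  U = {F}: f^{-1}(U) = ∅ ∈ τ_X ✓.
  U = {H}: f^{-1}(U) = {1, 3} ∈ τ_X ✓.
  U = {F, H}: f^{-1}(U) = {1, 3} ∈ τ_X ✓.
  U = {F, G, H}: f^{-1}(U) = {1, 2, 3} ∈ τ_X ✓.
Every preimage lies in τ_X, so f IS continuous.


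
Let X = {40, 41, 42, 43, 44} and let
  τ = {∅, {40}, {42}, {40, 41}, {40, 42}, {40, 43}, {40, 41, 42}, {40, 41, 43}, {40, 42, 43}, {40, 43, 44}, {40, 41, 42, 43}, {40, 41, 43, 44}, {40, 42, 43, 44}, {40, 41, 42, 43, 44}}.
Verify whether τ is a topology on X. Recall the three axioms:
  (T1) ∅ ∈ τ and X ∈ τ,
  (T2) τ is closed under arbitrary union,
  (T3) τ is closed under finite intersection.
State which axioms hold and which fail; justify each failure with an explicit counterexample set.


τ IS a topology on X.

Axiom (T1): ∅ ∈ τ? Yes; X ∈ τ? Yes.
Axiom (T2/T3): check pairwise unions and intersections of members of τ.
All pairwise intersections and unions checked — each lies in τ. Therefore τ satisfies (T1), (T2), (T3): it IS a topology on X.


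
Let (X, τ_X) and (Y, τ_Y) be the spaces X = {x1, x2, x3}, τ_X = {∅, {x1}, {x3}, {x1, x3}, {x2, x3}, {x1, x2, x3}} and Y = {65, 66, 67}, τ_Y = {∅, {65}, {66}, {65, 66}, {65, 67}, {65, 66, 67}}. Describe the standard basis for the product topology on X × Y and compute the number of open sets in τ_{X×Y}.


Basis B = {∅ × ∅, {x1} × {65}, {x1} × {66}, {x3} × {65}, {x3} × {66}, {x1} × {65, 66}, {x1} × {65, 67}, {x1, x3} × {65}, {x1, x3} × {66}, {x2, x3} × {65}, {x2, x3} × {66}, {x3} × {65, 66}, {x3} × {65, 67}, {x1} × {65, 66, 67}, {x1, x2, x3} × {65}, {x1, x2, x3} × {66}, {x3} × {65, 66, 67}, {x1, x3} × {65, 66}, {x1, x3} × {65, 67}, {x2, x3} × {65, 66}, {x2, x3} × {65, 67}, {x1, x3} × {65, 66, 67}, {x1, x2, x3} × {65, 66}, {x1, x2, x3} × {65, 67}, {x2, x3} × {65, 66, 67}, {x1, x2, x3} × {65, 66, 67}}; |τ_{X×Y}| = 108.

Enumerate products U × V with U ∈ τ_X, V ∈ τ_Y (deduplicated):
  ∅ × ∅ = {} (∅)
  {x1} × {65} = {(x1,65)}
  {x1} × {66} = {(x1,66)}
  {x3} × {65} = {(x3,65)}
  {x3} × {66} = {(x3,66)}
  {x1} × {65, 66} = {(x1,65), (x1,66)}
  {x1} × {65, 67} = {(x1,65), (x1,67)}
  {x1, x3} × {65} = {(x1,65), (x3,65)}
  {x1, x3} × {66} = {(x1,66), (x3,66)}
  {x2, x3} × {65} = {(x2,65), (x3,65)}
  {x2, x3} × {66} = {(x2,66), (x3,66)}
  {x3} × {65, 66} = {(x3,65), (x3,66)}
  {x3} × {65, 67} = {(x3,65), (x3,67)}
  {x1} × {65, 66, 67} = {(x1,65), (x1,66), (x1,67)}
  {x1, x2, x3} × {65} = {(x1,65), (x2,65), (x3,65)}
  {x1, x2, x3} × {66} = {(x1,66), (x2,66), (x3,66)}
  {x3} × {65, 66, 67} = {(x3,65), (x3,66), (x3,67)}
  {x1, x3} × {65, 66} = {(x1,65), (x1,66), (x3,65), (x3,66)}
  {x1, x3} × {65, 67} = {(x1,65), (x1,67), (x3,65), (x3,67)}
  {x2, x3} × {65, 66} = {(x2,65), (x2,66), (x3,65), (x3,66)}
  {x2, x3} × {65, 67} = {(x2,65), (x2,67), (x3,65), (x3,67)}
  {x1, x3} × {65, 66, 67} = {(x1,65), (x1,66), (x1,67), (x3,65), (x3,66), (x3,67)}
  {x1, x2, x3} × {65, 66} = {(x1,65), (x1,66), (x2,65), (x2,66), (x3,65), (x3,66)}
  {x1, x2, x3} × {65, 67} = {(x1,65), (x1,67), (x2,65), (x2,67), (x3,65), (x3,67)}
  {x2, x3} × {65, 66, 67} = {(x2,65), (x2,66), (x2,67), (x3,65), (x3,66), (x3,67)}
  {x1, x2, x3} × {65, 66, 67} = {(x1,65), (x1,66), (x1,67), (x2,65), (x2,66), (x2,67), (x3,65), (x3,66), (x3,67)}
These 26 distinct sets form the basis B.
Close under arbitrary unions to get τ_{X×Y}; counting gives |τ_{X×Y}| = 108.


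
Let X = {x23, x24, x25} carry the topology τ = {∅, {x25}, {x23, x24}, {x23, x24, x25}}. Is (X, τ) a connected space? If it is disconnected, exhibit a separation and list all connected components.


(X, τ) is disconnected; components = [{x25}, {x23, x24}].

Find clopen sets (U ∈ τ with X ∖ U ∈ τ):
  U = ∅, X ∖ U = {x23, x24, x25} — both open, so U is clopen.
  U = {x25}, X ∖ U = {x23, x24} — both open, so U is clopen.
  U = {x23, x24}, X ∖ U = {x25} — both open, so U is clopen.
  U = {x23, x24, x25}, X ∖ U = ∅ — both open, so U is clopen.
Nontrivial clopen(s) exist: e.g. {x23, x24}. So (X, τ) is disconnected.
Compute connected components by grouping points that agree on all clopens:
  component: {x25}
  component: {x23, x24}


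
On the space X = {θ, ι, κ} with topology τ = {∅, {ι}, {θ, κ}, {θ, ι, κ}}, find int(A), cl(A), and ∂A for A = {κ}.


int(A) = ∅, cl(A) = {θ, κ}, ∂A = {θ, κ}.

Closed sets in (X, τ) are complements of opens:
  closed(X, τ) = {∅, {ι}, {θ, κ}, {θ, ι, κ}}.
int(A) = ⋃ {U ∈ τ : U ⊆ A}. Opens contained in A: ∅.
Taking the union of these: int(A) = ∅.
cl(A) = ⋂ {C closed : A ⊆ C}. Closed sets containing A: {θ, κ}, {θ, ι, κ}.
Intersecting these: cl(A) = {θ, κ}.
∂A = cl(A) ∖ int(A) = {θ, κ} ∖ ∅ = {θ, κ}.


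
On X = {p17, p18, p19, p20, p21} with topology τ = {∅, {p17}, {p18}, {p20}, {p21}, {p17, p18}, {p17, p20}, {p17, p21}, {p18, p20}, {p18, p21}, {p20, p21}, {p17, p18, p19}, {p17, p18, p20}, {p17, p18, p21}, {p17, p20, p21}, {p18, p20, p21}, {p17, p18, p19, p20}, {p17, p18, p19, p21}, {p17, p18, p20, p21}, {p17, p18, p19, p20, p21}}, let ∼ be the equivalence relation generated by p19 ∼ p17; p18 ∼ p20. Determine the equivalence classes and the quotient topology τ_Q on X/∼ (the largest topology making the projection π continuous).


X/∼ = {[p17=p19], [p18=p20], [p21]}; |τ_Q| = 6.

Equivalence classes: [p17=p19], [p18=p20], [p21].
Quotient map π: X → X/∼ sends p17 ↦ [p17=p19], p18 ↦ [p18=p20], p19 ↦ [p17=p19], p20 ↦ [p18=p20], p21 ↦ [p21].
For each subset V ⊆ X/∼, compute π^{-1}(V) ⊆ X and check whether π^{-1}(V) ∈ τ. V is open in τ_Q iff π^{-1}(V) ∈ τ.
  V = {}: π^{-1}(V) = ∅ ∈ τ ✓.
  V = {[p17=p19]}: π^{-1}(V) = {p17, p19} ∉ τ ✗.
  V = {[p18=p20]}: π^{-1}(V) = {p18, p20} ∈ τ ✓.
  V = {[p17=p19], [p18=p20]}: π^{-1}(V) = {p17, p18, p19, p20} ∈ τ ✓.
  V = {[p21]}: π^{-1}(V) = {p21} ∈ τ ✓.
  V = {[p17=p19], [p21]}: π^{-1}(V) = {p17, p19, p21} ∉ τ ✗.
  V = {[p18=p20], [p21]}: π^{-1}(V) = {p18, p20, p21} ∈ τ ✓.
  V = {[p17=p19], [p18=p20], [p21]}: π^{-1}(V) = {p17, p18, p19, p20, p21} ∈ τ ✓.
Open sets in the quotient: τ_Q = {{}, {[p18=p20]}, {[p17=p19], [p18=p20]}, {[p21]}, {[p18=p20], [p21]}, {[p17=p19], [p18=p20], [p21]}} (6 elements).


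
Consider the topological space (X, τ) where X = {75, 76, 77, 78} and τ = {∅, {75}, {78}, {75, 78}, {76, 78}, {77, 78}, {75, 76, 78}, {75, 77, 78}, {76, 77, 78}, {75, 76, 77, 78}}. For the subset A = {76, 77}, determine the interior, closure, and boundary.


int(A) = ∅, cl(A) = {76, 77}, ∂A = {76, 77}.

Closed sets in (X, τ) are complements of opens:
  closed(X, τ) = {∅, {75}, {76}, {77}, {75, 76}, {75, 77}, {76, 77}, {75, 76, 77}, {76, 77, 78}, {75, 76, 77, 78}}.
int(A) = ⋃ {U ∈ τ : U ⊆ A}. Opens contained in A: ∅.
Taking the union of these: int(A) = ∅.
cl(A) = ⋂ {C closed : A ⊆ C}. Closed sets containing A: {76, 77}, {75, 76, 77}, {76, 77, 78}, {75, 76, 77, 78}.
Intersecting these: cl(A) = {76, 77}.
∂A = cl(A) ∖ int(A) = {76, 77} ∖ ∅ = {76, 77}.


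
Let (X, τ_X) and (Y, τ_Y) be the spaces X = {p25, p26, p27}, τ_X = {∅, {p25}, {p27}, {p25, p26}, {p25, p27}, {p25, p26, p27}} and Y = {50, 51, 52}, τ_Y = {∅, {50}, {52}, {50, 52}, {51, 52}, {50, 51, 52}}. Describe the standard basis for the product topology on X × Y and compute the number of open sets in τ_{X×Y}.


Basis B = {∅ × ∅, {p25} × {50}, {p25} × {52}, {p27} × {50}, {p27} × {52}, {p25} × {50, 52}, {p25, p26} × {50}, {p25, p27} × {50}, {p25} × {51, 52}, {p25, p26} × {52}, {p25, p27} × {52}, {p27} × {50, 52}, {p27} × {51, 52}, {p25} × {50, 51, 52}, {p25, p26, p27} × {50}, {p25, p26, p27} × {52}, {p27} × {50, 51, 52}, {p25, p26} × {50, 52}, {p25, p27} × {50, 52}, {p25, p26} × {51, 52}, {p25, p27} × {51, 52}, {p25, p26} × {50, 51, 52}, {p25, p27} × {50, 51, 52}, {p25, p26, p27} × {50, 52}, {p25, p26, p27} × {51, 52}, {p25, p26, p27} × {50, 51, 52}}; |τ_{X×Y}| = 108.

Enumerate products U × V with U ∈ τ_X, V ∈ τ_Y (deduplicated):
  ∅ × ∅ = {} (∅)
  {p25} × {50} = {(p25,50)}
  {p25} × {52} = {(p25,52)}
  {p27} × {50} = {(p27,50)}
  {p27} × {52} = {(p27,52)}
  {p25} × {50, 52} = {(p25,50), (p25,52)}
  {p25, p26} × {50} = {(p25,50), (p26,50)}
  {p25, p27} × {50} = {(p25,50), (p27,50)}
  {p25} × {51, 52} = {(p25,51), (p25,52)}
  {p25, p26} × {52} = {(p25,52), (p26,52)}
  {p25, p27} × {52} = {(p25,52), (p27,52)}
  {p27} × {50, 52} = {(p27,50), (p27,52)}
  {p27} × {51, 52} = {(p27,51), (p27,52)}
  {p25} × {50, 51, 52} = {(p25,50), (p25,51), (p25,52)}
  {p25, p26, p27} × {50} = {(p25,50), (p26,50), (p27,50)}
  {p25, p26, p27} × {52} = {(p25,52), (p26,52), (p27,52)}
  {p27} × {50, 51, 52} = {(p27,50), (p27,51), (p27,52)}
  {p25, p26} × {50, 52} = {(p25,50), (p25,52), (p26,50), (p26,52)}
  {p25, p27} × {50, 52} = {(p25,50), (p25,52), (p27,50), (p27,52)}
  {p25, p26} × {51, 52} = {(p25,51), (p25,52), (p26,51), (p26,52)}
  {p25, p27} × {51, 52} = {(p25,51), (p25,52), (p27,51), (p27,52)}
  {p25, p26} × {50, 51, 52} = {(p25,50), (p25,51), (p25,52), (p26,50), (p26,51), (p26,52)}
  {p25, p27} × {50, 51, 52} = {(p25,50), (p25,51), (p25,52), (p27,50), (p27,51), (p27,52)}
  {p25, p26, p27} × {50, 52} = {(p25,50), (p25,52), (p26,50), (p26,52), (p27,50), (p27,52)}
  {p25, p26, p27} × {51, 52} = {(p25,51), (p25,52), (p26,51), (p26,52), (p27,51), (p27,52)}
  {p25, p26, p27} × {50, 51, 52} = {(p25,50), (p25,51), (p25,52), (p26,50), (p26,51), (p26,52), (p27,50), (p27,51), (p27,52)}
These 26 distinct sets form the basis B.
Close under arbitrary unions to get τ_{X×Y}; counting gives |τ_{X×Y}| = 108.


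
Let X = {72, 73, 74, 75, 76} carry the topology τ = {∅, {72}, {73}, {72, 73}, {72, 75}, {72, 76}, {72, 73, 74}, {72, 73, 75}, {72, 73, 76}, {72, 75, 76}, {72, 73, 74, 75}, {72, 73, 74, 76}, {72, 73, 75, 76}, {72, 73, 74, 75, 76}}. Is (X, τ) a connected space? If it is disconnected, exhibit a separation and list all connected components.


(X, τ) is connected.

Find clopen sets (U ∈ τ with X ∖ U ∈ τ):
  U = ∅, X ∖ U = {72, 73, 74, 75, 76} — both open, so U is clopen.
  U = {72, 73, 74, 75, 76}, X ∖ U = ∅ — both open, so U is clopen.
Only trivial clopens (∅ and X) exist, so (X, τ) is connected.
Compute connected components by grouping points that agree on all clopens:
  component: {72, 73, 74, 75, 76}
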